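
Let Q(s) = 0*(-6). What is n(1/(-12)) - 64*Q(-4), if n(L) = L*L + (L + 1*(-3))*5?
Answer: -2219/144 ≈ -15.410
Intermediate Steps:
Q(s) = 0
n(L) = -15 + L² + 5*L (n(L) = L² + (L - 3)*5 = L² + (-3 + L)*5 = L² + (-15 + 5*L) = -15 + L² + 5*L)
n(1/(-12)) - 64*Q(-4) = (-15 + (1/(-12))² + 5/(-12)) - 64*0 = (-15 + (-1/12)² + 5*(-1/12)) + 0 = (-15 + 1/144 - 5/12) + 0 = -2219/144 + 0 = -2219/144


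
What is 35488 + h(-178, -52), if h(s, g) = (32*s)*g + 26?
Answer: 331706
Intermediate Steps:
h(s, g) = 26 + 32*g*s (h(s, g) = 32*g*s + 26 = 26 + 32*g*s)
35488 + h(-178, -52) = 35488 + (26 + 32*(-52)*(-178)) = 35488 + (26 + 296192) = 35488 + 296218 = 331706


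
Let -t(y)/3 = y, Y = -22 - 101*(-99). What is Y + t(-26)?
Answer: 10055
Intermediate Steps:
Y = 9977 (Y = -22 + 9999 = 9977)
t(y) = -3*y
Y + t(-26) = 9977 - 3*(-26) = 9977 + 78 = 10055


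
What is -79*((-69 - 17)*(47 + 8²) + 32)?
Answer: 751606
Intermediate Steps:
-79*((-69 - 17)*(47 + 8²) + 32) = -79*(-86*(47 + 64) + 32) = -79*(-86*111 + 32) = -79*(-9546 + 32) = -79*(-9514) = 751606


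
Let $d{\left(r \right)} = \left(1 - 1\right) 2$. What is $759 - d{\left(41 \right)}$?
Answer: $759$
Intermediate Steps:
$d{\left(r \right)} = 0$ ($d{\left(r \right)} = 0 \cdot 2 = 0$)
$759 - d{\left(41 \right)} = 759 - 0 = 759 + 0 = 759$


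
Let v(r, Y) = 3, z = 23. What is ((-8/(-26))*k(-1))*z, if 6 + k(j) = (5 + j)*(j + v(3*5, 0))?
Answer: 184/13 ≈ 14.154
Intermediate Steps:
k(j) = -6 + (3 + j)*(5 + j) (k(j) = -6 + (5 + j)*(j + 3) = -6 + (5 + j)*(3 + j) = -6 + (3 + j)*(5 + j))
((-8/(-26))*k(-1))*z = ((-8/(-26))*(9 + (-1)² + 8*(-1)))*23 = ((-8*(-1/26))*(9 + 1 - 8))*23 = ((4/13)*2)*23 = (8/13)*23 = 184/13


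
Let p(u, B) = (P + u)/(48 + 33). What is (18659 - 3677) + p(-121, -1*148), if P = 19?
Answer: 404480/27 ≈ 14981.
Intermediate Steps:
p(u, B) = 19/81 + u/81 (p(u, B) = (19 + u)/(48 + 33) = (19 + u)/81 = (19 + u)*(1/81) = 19/81 + u/81)
(18659 - 3677) + p(-121, -1*148) = (18659 - 3677) + (19/81 + (1/81)*(-121)) = 14982 + (19/81 - 121/81) = 14982 - 34/27 = 404480/27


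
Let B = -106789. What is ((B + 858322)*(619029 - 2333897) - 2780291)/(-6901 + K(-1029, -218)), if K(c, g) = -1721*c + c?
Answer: -1288782672935/1762979 ≈ -7.3103e+5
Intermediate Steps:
K(c, g) = -1720*c
((B + 858322)*(619029 - 2333897) - 2780291)/(-6901 + K(-1029, -218)) = ((-106789 + 858322)*(619029 - 2333897) - 2780291)/(-6901 - 1720*(-1029)) = (751533*(-1714868) - 2780291)/(-6901 + 1769880) = (-1288779892644 - 2780291)/1762979 = -1288782672935*1/1762979 = -1288782672935/1762979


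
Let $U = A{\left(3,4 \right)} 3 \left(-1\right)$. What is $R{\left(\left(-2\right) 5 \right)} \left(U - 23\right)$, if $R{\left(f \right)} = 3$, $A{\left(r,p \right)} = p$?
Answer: $-105$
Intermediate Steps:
$U = -12$ ($U = 4 \cdot 3 \left(-1\right) = 12 \left(-1\right) = -12$)
$R{\left(\left(-2\right) 5 \right)} \left(U - 23\right) = 3 \left(-12 - 23\right) = 3 \left(-35\right) = -105$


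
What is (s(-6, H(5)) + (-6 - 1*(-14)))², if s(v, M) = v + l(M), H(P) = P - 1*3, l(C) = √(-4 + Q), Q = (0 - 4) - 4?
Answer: -8 + 8*I*√3 ≈ -8.0 + 13.856*I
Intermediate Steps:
Q = -8 (Q = -4 - 4 = -8)
l(C) = 2*I*√3 (l(C) = √(-4 - 8) = √(-12) = 2*I*√3)
H(P) = -3 + P (H(P) = P - 3 = -3 + P)
s(v, M) = v + 2*I*√3
(s(-6, H(5)) + (-6 - 1*(-14)))² = ((-6 + 2*I*√3) + (-6 - 1*(-14)))² = ((-6 + 2*I*√3) + (-6 + 14))² = ((-6 + 2*I*√3) + 8)² = (2 + 2*I*√3)²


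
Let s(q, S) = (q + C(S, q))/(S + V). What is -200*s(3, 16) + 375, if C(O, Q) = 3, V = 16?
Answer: 675/2 ≈ 337.50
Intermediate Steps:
s(q, S) = (3 + q)/(16 + S) (s(q, S) = (q + 3)/(S + 16) = (3 + q)/(16 + S))
-200*s(3, 16) + 375 = -200*(3 + 3)/(16 + 16) + 375 = -200*6/32 + 375 = -25*6/4 + 375 = -200*3/16 + 375 = -75/2 + 375 = 675/2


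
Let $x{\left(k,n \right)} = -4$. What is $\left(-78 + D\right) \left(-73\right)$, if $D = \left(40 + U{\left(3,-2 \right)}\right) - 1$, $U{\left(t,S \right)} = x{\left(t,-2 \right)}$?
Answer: $3139$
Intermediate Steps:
$U{\left(t,S \right)} = -4$
$D = 35$ ($D = \left(40 - 4\right) - 1 = 36 - 1 = 35$)
$\left(-78 + D\right) \left(-73\right) = \left(-78 + 35\right) \left(-73\right) = \left(-43\right) \left(-73\right) = 3139$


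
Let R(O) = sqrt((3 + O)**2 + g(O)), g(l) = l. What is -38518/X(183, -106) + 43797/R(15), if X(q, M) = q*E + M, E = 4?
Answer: -19259/313 + 14599*sqrt(339)/113 ≈ 2317.2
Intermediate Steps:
X(q, M) = M + 4*q (X(q, M) = q*4 + M = 4*q + M = M + 4*q)
R(O) = sqrt(O + (3 + O)**2) (R(O) = sqrt((3 + O)**2 + O) = sqrt(O + (3 + O)**2))
-38518/X(183, -106) + 43797/R(15) = -38518/(-106 + 4*183) + 43797/(sqrt(15 + (3 + 15)**2)) = -38518/(-106 + 732) + 43797/(sqrt(15 + 18**2)) = -38518/626 + 43797/(sqrt(15 + 324)) = -38518*1/626 + 43797/(sqrt(339)) = -19259/313 + 43797*(sqrt(339)/339) = -19259/313 + 14599*sqrt(339)/113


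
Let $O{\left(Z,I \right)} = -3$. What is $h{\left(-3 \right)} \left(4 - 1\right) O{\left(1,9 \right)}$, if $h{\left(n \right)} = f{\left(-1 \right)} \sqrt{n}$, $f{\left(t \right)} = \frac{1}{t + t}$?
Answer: $\frac{9 i \sqrt{3}}{2} \approx 7.7942 i$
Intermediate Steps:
$f{\left(t \right)} = \frac{1}{2 t}$
$h{\left(n \right)} = - \frac{\sqrt{n}}{2}$ ($h{\left(n \right)} = \frac{1}{2 \left(-1\right)} \sqrt{n} = \frac{1}{2} \left(-1\right) \sqrt{n} = - \frac{\sqrt{n}}{2}$)
$h{\left(-3 \right)} \left(4 - 1\right) O{\left(1,9 \right)} = - \frac{\sqrt{-3}}{2} \left(4 - 1\right) \left(-3\right) = - \frac{i \sqrt{3}}{2} \cdot 3 \left(-3\right) = - \frac{3 i \sqrt{3}}{2} \left(-3\right) = \frac{9 i \sqrt{3}}{2}$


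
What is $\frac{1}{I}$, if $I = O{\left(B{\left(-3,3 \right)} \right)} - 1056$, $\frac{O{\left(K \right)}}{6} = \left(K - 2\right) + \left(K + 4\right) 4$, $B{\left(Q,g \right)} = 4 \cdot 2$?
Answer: $- \frac{1}{732} \approx -0.0013661$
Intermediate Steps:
$B{\left(Q,g \right)} = 8$
$O{\left(K \right)} = 84 + 30 K$ ($O{\left(K \right)} = 6 \left(\left(K - 2\right) + \left(K + 4\right) 4\right) = 6 \left(\left(-2 + K\right) + \left(4 + K\right) 4\right) = 6 \left(\left(-2 + K\right) + \left(16 + 4 K\right)\right) = 6 \left(14 + 5 K\right) = 84 + 30 K$)
$I = -732$ ($I = \left(84 + 30 \cdot 8\right) - 1056 = \left(84 + 240\right) - 1056 = 324 - 1056 = -732$)
$\frac{1}{I} = \frac{1}{-732} = - \frac{1}{732}$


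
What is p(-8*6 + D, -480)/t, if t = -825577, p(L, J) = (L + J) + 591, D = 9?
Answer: -72/825577 ≈ -8.7212e-5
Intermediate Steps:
p(L, J) = 591 + J + L (p(L, J) = (J + L) + 591 = 591 + J + L)
p(-8*6 + D, -480)/t = (591 - 480 + (-8*6 + 9))/(-825577) = (591 - 480 + (-48 + 9))*(-1/825577) = (591 - 480 - 39)*(-1/825577) = 72*(-1/825577) = -72/825577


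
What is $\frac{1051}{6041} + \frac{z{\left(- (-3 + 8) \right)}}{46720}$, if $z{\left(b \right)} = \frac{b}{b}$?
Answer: $\frac{49108761}{282235520} \approx 0.174$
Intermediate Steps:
$z{\left(b \right)} = 1$
$\frac{1051}{6041} + \frac{z{\left(- (-3 + 8) \right)}}{46720} = \frac{1051}{6041} + 1 \cdot \frac{1}{46720} = 1051 \cdot \frac{1}{6041} + 1 \cdot \frac{1}{46720} = \frac{1051}{6041} + \frac{1}{46720} = \frac{49108761}{282235520}$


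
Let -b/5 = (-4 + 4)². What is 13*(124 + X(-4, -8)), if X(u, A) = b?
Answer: 1612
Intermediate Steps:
b = 0 (b = -5*(-4 + 4)² = -5*0² = -5*0 = 0)
X(u, A) = 0
13*(124 + X(-4, -8)) = 13*(124 + 0) = 13*124 = 1612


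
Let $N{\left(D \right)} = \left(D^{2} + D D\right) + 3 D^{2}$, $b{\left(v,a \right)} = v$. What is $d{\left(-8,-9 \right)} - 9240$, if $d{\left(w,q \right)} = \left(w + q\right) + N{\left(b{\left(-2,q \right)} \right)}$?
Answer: $-9237$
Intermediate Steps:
$N{\left(D \right)} = 5 D^{2}$ ($N{\left(D \right)} = \left(D^{2} + D^{2}\right) + 3 D^{2} = 2 D^{2} + 3 D^{2} = 5 D^{2}$)
$d{\left(w,q \right)} = 20 + q + w$ ($d{\left(w,q \right)} = \left(w + q\right) + 5 \left(-2\right)^{2} = \left(q + w\right) + 5 \cdot 4 = \left(q + w\right) + 20 = 20 + q + w$)
$d{\left(-8,-9 \right)} - 9240 = \left(20 - 9 - 8\right) - 9240 = 3 - 9240 = -9237$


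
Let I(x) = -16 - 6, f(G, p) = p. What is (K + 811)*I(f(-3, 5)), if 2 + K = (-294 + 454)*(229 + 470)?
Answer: -2478278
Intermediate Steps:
I(x) = -22
K = 111838 (K = -2 + (-294 + 454)*(229 + 470) = -2 + 160*699 = -2 + 111840 = 111838)
(K + 811)*I(f(-3, 5)) = (111838 + 811)*(-22) = 112649*(-22) = -2478278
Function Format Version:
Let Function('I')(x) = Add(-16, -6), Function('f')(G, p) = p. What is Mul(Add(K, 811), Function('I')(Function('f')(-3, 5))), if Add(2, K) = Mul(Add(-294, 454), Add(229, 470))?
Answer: -2478278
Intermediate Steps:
Function('I')(x) = -22
K = 111838 (K = Add(-2, Mul(Add(-294, 454), Add(229, 470))) = Add(-2, Mul(160, 699)) = Add(-2, 111840) = 111838)
Mul(Add(K, 811), Function('I')(Function('f')(-3, 5))) = Mul(Add(111838, 811), -22) = Mul(112649, -22) = -2478278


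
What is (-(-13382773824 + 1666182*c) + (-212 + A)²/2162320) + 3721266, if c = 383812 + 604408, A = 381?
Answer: -3531431572335775439/2162320 ≈ -1.6332e+12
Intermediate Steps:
c = 988220
(-(-13382773824 + 1666182*c) + (-212 + A)²/2162320) + 3721266 = (-1666182/(1/(988220 - 8032)) + (-212 + 381)²/2162320) + 3721266 = (-1666182/(1/980188) + 169²*(1/2162320)) + 3721266 = (-1666182/1/980188 + 28561*(1/2162320)) + 3721266 = (-1666182*980188 + 28561/2162320) + 3721266 = (-1633171602216 + 28561/2162320) + 3721266 = -3531439618903672559/2162320 + 3721266 = -3531431572335775439/2162320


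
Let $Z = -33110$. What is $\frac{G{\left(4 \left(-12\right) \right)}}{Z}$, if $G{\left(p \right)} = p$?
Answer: $\frac{24}{16555} \approx 0.0014497$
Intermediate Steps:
$\frac{G{\left(4 \left(-12\right) \right)}}{Z} = \frac{4 \left(-12\right)}{-33110} = \left(-48\right) \left(- \frac{1}{33110}\right) = \frac{24}{16555}$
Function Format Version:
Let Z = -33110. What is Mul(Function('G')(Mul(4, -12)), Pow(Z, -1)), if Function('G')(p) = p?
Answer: Rational(24, 16555) ≈ 0.0014497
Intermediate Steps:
Mul(Function('G')(Mul(4, -12)), Pow(Z, -1)) = Mul(Mul(4, -12), Pow(-33110, -1)) = Mul(-48, Rational(-1, 33110)) = Rational(24, 16555)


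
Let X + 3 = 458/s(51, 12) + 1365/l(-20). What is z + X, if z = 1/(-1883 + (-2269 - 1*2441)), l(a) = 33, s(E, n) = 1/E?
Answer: 1696774469/72523 ≈ 23396.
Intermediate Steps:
X = 257360/11 (X = -3 + (458/(1/51) + 1365/33) = -3 + (458/(1/51) + 1365*(1/33)) = -3 + (458*51 + 455/11) = -3 + (23358 + 455/11) = -3 + 257393/11 = 257360/11 ≈ 23396.)
z = -1/6593 (z = 1/(-1883 + (-2269 - 2441)) = 1/(-1883 - 4710) = 1/(-6593) = -1/6593 ≈ -0.00015168)
z + X = -1/6593 + 257360/11 = 1696774469/72523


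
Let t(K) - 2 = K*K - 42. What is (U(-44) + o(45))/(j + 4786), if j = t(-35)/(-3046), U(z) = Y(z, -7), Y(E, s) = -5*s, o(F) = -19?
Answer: 48736/14576971 ≈ 0.0033434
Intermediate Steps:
t(K) = -40 + K**2 (t(K) = 2 + (K*K - 42) = 2 + (K**2 - 42) = 2 + (-42 + K**2) = -40 + K**2)
U(z) = 35 (U(z) = -5*(-7) = 35)
j = -1185/3046 (j = (-40 + (-35)**2)/(-3046) = (-40 + 1225)*(-1/3046) = 1185*(-1/3046) = -1185/3046 ≈ -0.38903)
(U(-44) + o(45))/(j + 4786) = (35 - 19)/(-1185/3046 + 4786) = 16/(14576971/3046) = 16*(3046/14576971) = 48736/14576971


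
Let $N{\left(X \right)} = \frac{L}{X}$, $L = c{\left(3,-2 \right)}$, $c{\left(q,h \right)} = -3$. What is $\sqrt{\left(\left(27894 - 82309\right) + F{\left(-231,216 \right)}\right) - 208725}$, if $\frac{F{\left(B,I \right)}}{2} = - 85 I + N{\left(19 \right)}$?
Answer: $\frac{17 i \sqrt{374566}}{19} \approx 547.59 i$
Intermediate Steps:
$L = -3$
$N{\left(X \right)} = - \frac{3}{X}$
$F{\left(B,I \right)} = - \frac{6}{19} - 170 I$ ($F{\left(B,I \right)} = 2 \left(- 85 I - \frac{3}{19}\right) = 2 \left(- \frac{3}{19} - 85 I\right) = - \frac{6}{19} - 170 I$)
$\sqrt{\left(\left(27894 - 82309\right) + F{\left(-231,216 \right)}\right) - 208725} = \sqrt{\left(\left(27894 - 82309\right) - \frac{697686}{19}\right) - 208725} = \sqrt{\left(-54415 - \frac{697686}{19}\right) - 208725} = \sqrt{- \frac{1731571}{19} - 208725} = \sqrt{- \frac{5697346}{19}} = \frac{17 i \sqrt{374566}}{19}$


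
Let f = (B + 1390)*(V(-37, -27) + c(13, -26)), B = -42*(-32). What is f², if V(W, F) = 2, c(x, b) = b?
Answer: 4305459456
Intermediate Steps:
B = 1344
f = -65616 (f = (1344 + 1390)*(2 - 26) = 2734*(-24) = -65616)
f² = (-65616)² = 4305459456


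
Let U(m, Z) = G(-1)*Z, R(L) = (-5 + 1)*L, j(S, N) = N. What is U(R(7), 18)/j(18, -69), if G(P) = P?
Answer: 6/23 ≈ 0.26087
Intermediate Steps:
R(L) = -4*L
U(m, Z) = -Z
U(R(7), 18)/j(18, -69) = -1*18/(-69) = -18*(-1/69) = 6/23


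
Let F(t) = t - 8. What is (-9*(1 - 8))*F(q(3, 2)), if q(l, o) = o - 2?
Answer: -504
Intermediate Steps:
q(l, o) = -2 + o
F(t) = -8 + t
(-9*(1 - 8))*F(q(3, 2)) = (-9*(1 - 8))*(-8 + (-2 + 2)) = (-9*(-7))*(-8 + 0) = 63*(-8) = -504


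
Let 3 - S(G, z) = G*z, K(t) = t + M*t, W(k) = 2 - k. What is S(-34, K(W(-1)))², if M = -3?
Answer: 40401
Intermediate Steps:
K(t) = -2*t (K(t) = t - 3*t = -2*t)
S(G, z) = 3 - G*z
S(-34, K(W(-1)))² = (3 - 1*(-34)*(-2*(2 - 1*(-1))))² = (3 - 1*(-34)*(-2*(2 + 1)))² = (3 - 1*(-34)*(-2*3))² = (3 - 1*(-34)*(-6))² = (3 - 204)² = (-201)² = 40401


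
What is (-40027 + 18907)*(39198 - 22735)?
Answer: -347698560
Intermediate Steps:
(-40027 + 18907)*(39198 - 22735) = -21120*16463 = -347698560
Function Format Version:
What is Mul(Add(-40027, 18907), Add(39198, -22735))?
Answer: -347698560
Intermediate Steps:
Mul(Add(-40027, 18907), Add(39198, -22735)) = Mul(-21120, 16463) = -347698560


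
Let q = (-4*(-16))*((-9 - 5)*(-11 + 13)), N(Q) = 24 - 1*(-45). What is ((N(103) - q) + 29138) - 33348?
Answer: -2349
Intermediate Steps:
N(Q) = 69 (N(Q) = 24 + 45 = 69)
q = -1792 (q = 64*(-14*2) = 64*(-28) = -1792)
((N(103) - q) + 29138) - 33348 = ((69 - 1*(-1792)) + 29138) - 33348 = ((69 + 1792) + 29138) - 33348 = (1861 + 29138) - 33348 = 30999 - 33348 = -2349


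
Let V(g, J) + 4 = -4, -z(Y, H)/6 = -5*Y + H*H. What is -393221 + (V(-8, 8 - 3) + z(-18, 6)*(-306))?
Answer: -161893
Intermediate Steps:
z(Y, H) = -6*H² + 30*Y (z(Y, H) = -6*(-5*Y + H*H) = -6*(-5*Y + H²) = -6*(H² - 5*Y) = -6*H² + 30*Y)
V(g, J) = -8 (V(g, J) = -4 - 4 = -8)
-393221 + (V(-8, 8 - 3) + z(-18, 6)*(-306)) = -393221 + (-8 + (-6*6² + 30*(-18))*(-306)) = -393221 + (-8 + (-6*36 - 540)*(-306)) = -393221 + (-8 + (-216 - 540)*(-306)) = -393221 + (-8 - 756*(-306)) = -393221 + (-8 + 231336) = -393221 + 231328 = -161893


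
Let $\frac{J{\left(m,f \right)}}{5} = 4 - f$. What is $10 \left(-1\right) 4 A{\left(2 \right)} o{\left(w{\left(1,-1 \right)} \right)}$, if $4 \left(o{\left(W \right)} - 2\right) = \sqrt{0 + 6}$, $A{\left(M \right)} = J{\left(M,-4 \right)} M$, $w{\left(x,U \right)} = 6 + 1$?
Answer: $-6400 - 800 \sqrt{6} \approx -8359.6$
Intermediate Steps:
$J{\left(m,f \right)} = 20 - 5 f$ ($J{\left(m,f \right)} = 5 \left(4 - f\right) = 20 - 5 f$)
$w{\left(x,U \right)} = 7$
$A{\left(M \right)} = 40 M$ ($A{\left(M \right)} = \left(20 - -20\right) M = \left(20 + 20\right) M = 40 M$)
$o{\left(W \right)} = 2 + \frac{\sqrt{6}}{4}$ ($o{\left(W \right)} = 2 + \frac{\sqrt{0 + 6}}{4} = 2 + \frac{\sqrt{6}}{4}$)
$10 \left(-1\right) 4 A{\left(2 \right)} o{\left(w{\left(1,-1 \right)} \right)} = 10 \left(-1\right) 4 \cdot 40 \cdot 2 \left(2 + \frac{\sqrt{6}}{4}\right) = 10 \left(\left(-4\right) 80\right) \left(2 + \frac{\sqrt{6}}{4}\right) = 10 \left(-320\right) \left(2 + \frac{\sqrt{6}}{4}\right) = - 3200 \left(2 + \frac{\sqrt{6}}{4}\right) = -6400 - 800 \sqrt{6}$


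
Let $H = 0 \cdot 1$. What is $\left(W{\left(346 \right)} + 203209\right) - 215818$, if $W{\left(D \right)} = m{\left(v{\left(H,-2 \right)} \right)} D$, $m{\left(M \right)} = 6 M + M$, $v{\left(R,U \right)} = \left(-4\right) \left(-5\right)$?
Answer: $35831$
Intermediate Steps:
$H = 0$
$v{\left(R,U \right)} = 20$
$m{\left(M \right)} = 7 M$
$W{\left(D \right)} = 140 D$ ($W{\left(D \right)} = 7 \cdot 20 D = 140 D$)
$\left(W{\left(346 \right)} + 203209\right) - 215818 = \left(140 \cdot 346 + 203209\right) - 215818 = \left(48440 + 203209\right) - 215818 = 251649 - 215818 = 35831$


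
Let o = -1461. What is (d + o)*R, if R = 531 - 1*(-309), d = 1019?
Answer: -371280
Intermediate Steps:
R = 840 (R = 531 + 309 = 840)
(d + o)*R = (1019 - 1461)*840 = -442*840 = -371280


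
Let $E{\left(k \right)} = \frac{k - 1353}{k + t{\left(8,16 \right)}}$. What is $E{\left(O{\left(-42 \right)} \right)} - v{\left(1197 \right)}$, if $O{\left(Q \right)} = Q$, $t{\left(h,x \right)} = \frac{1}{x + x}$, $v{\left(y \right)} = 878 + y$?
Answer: $- \frac{2742085}{1343} \approx -2041.8$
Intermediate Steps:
$t{\left(h,x \right)} = \frac{1}{2 x}$
$E{\left(k \right)} = \frac{-1353 + k}{\frac{1}{32} + k}$ ($E{\left(k \right)} = \frac{k - 1353}{k + \frac{1}{2 \cdot 16}} = \frac{-1353 + k}{k + \frac{1}{2} \cdot \frac{1}{16}} = \frac{-1353 + k}{k + \frac{1}{32}} = \frac{-1353 + k}{\frac{1}{32} + k}$)
$E{\left(O{\left(-42 \right)} \right)} - v{\left(1197 \right)} = \frac{32 \left(-1353 - 42\right)}{1 + 32 \left(-42\right)} - \left(878 + 1197\right) = 32 \frac{1}{1 - 1344} \left(-1395\right) - 2075 = 32 \frac{1}{-1343} \left(-1395\right) - 2075 = 32 \left(- \frac{1}{1343}\right) \left(-1395\right) - 2075 = \frac{44640}{1343} - 2075 = - \frac{2742085}{1343}$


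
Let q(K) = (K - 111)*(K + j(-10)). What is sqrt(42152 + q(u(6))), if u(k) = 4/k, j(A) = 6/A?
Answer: sqrt(9482545)/15 ≈ 205.29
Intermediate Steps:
q(K) = (-111 + K)*(-3/5 + K) (q(K) = (K - 111)*(K + 6/(-10)) = (-111 + K)*(K + 6*(-1/10)) = (-111 + K)*(K - 3/5) = (-111 + K)*(-3/5 + K))
sqrt(42152 + q(u(6))) = sqrt(42152 + (333/5 + (4/6)**2 - 2232/(5*6))) = sqrt(42152 + (333/5 + (4*(1/6))**2 - 2232/(5*6))) = sqrt(42152 + (333/5 + (2/3)**2 - 558/5*2/3)) = sqrt(42152 + (333/5 + 4/9 - 372/5)) = sqrt(42152 - 331/45) = sqrt(1896509/45) = sqrt(9482545)/15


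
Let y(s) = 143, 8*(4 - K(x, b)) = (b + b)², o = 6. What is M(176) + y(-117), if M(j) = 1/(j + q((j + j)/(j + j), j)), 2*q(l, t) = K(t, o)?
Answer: 24168/169 ≈ 143.01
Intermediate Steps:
K(x, b) = 4 - b²/2 (K(x, b) = 4 - (b + b)²/8 = 4 - 4*b²/8 = 4 - b²/2)
q(l, t) = -7 (q(l, t) = (4 - ½*6²)/2 = (4 - ½*36)/2 = (4 - 18)/2 = (½)*(-14) = -7)
M(j) = 1/(-7 + j) (M(j) = 1/(j - 7) = 1/(-7 + j))
M(176) + y(-117) = 1/(-7 + 176) + 143 = 1/169 + 143 = 24168/169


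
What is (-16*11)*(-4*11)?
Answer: 7744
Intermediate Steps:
(-16*11)*(-4*11) = -176*(-44) = 7744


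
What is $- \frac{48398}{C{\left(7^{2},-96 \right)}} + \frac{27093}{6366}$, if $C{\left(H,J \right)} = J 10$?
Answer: $\frac{27842579}{509280} \approx 54.67$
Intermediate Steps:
$C{\left(H,J \right)} = 10 J$
$- \frac{48398}{C{\left(7^{2},-96 \right)}} + \frac{27093}{6366} = - \frac{48398}{10 \left(-96\right)} + \frac{27093}{6366} = - \frac{48398}{-960} + 27093 \cdot \frac{1}{6366} = \left(-48398\right) \left(- \frac{1}{960}\right) + \frac{9031}{2122} = \frac{24199}{480} + \frac{9031}{2122} = \frac{27842579}{509280}$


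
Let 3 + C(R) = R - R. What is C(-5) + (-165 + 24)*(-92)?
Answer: 12969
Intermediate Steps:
C(R) = -3 (C(R) = -3 + (R - R) = -3 + 0 = -3)
C(-5) + (-165 + 24)*(-92) = -3 + (-165 + 24)*(-92) = -3 - 141*(-92) = -3 + 12972 = 12969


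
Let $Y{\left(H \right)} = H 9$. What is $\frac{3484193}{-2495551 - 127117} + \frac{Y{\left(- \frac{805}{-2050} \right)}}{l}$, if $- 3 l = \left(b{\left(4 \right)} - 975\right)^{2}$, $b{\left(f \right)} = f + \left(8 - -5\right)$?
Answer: $- \frac{327763707890779}{246716503121080} \approx -1.3285$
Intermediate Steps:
$Y{\left(H \right)} = 9 H$
$b{\left(f \right)} = 13 + f$ ($b{\left(f \right)} = f + \left(8 + 5\right) = f + 13 = 13 + f$)
$l = - \frac{917764}{3}$ ($l = - \frac{\left(\left(13 + 4\right) - 975\right)^{2}}{3} = - \frac{\left(17 - 975\right)^{2}}{3} = - \frac{\left(-958\right)^{2}}{3} = \left(- \frac{1}{3}\right) 917764 = - \frac{917764}{3} \approx -3.0592 \cdot 10^{5}$)
$\frac{3484193}{-2495551 - 127117} + \frac{Y{\left(- \frac{805}{-2050} \right)}}{l} = \frac{3484193}{-2495551 - 127117} + \frac{9 \left(- \frac{805}{-2050}\right)}{- \frac{917764}{3}} = \frac{3484193}{-2622668} + 9 \left(\left(-805\right) \left(- \frac{1}{2050}\right)\right) \left(- \frac{3}{917764}\right) = 3484193 \left(- \frac{1}{2622668}\right) + 9 \cdot \frac{161}{410} \left(- \frac{3}{917764}\right) = - \frac{3484193}{2622668} + \frac{1449}{410} \left(- \frac{3}{917764}\right) = - \frac{3484193}{2622668} - \frac{4347}{376283240} = - \frac{327763707890779}{246716503121080}$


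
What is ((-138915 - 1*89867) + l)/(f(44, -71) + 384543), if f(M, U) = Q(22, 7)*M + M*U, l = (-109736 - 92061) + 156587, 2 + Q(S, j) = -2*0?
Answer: -273992/381331 ≈ -0.71851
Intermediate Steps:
Q(S, j) = -2 (Q(S, j) = -2 - 2*0 = -2 + 0 = -2)
l = -45210 (l = -201797 + 156587 = -45210)
f(M, U) = -2*M + M*U
((-138915 - 1*89867) + l)/(f(44, -71) + 384543) = ((-138915 - 1*89867) - 45210)/(44*(-2 - 71) + 384543) = ((-138915 - 89867) - 45210)/(44*(-73) + 384543) = (-228782 - 45210)/(-3212 + 384543) = -273992/381331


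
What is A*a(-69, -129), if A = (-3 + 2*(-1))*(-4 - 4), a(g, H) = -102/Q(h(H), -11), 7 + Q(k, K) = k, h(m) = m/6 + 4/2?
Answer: 8160/53 ≈ 153.96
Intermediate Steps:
h(m) = 2 + m/6 (h(m) = m*(⅙) + 4*(½) = m/6 + 2 = 2 + m/6)
Q(k, K) = -7 + k
a(g, H) = -102/(-5 + H/6) (a(g, H) = -102/(-7 + (2 + H/6)) = -102/(-5 + H/6))
A = 40 (A = (-3 - 2)*(-8) = -5*(-8) = 40)
A*a(-69, -129) = 40*(-612/(-30 - 129)) = 40*(-612/(-159)) = 40*(-612*(-1/159)) = 40*(204/53) = 8160/53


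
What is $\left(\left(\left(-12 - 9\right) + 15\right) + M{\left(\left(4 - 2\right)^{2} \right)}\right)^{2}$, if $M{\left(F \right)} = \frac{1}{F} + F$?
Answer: $\frac{49}{16} \approx 3.0625$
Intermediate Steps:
$M{\left(F \right)} = F + \frac{1}{F}$
$\left(\left(\left(-12 - 9\right) + 15\right) + M{\left(\left(4 - 2\right)^{2} \right)}\right)^{2} = \left(\left(\left(-12 - 9\right) + 15\right) + \left(\left(4 - 2\right)^{2} + \frac{1}{\left(4 - 2\right)^{2}}\right)\right)^{2} = \left(\left(-21 + 15\right) + \left(2^{2} + \frac{1}{2^{2}}\right)\right)^{2} = \left(-6 + \left(4 + \frac{1}{4}\right)\right)^{2} = \left(-6 + \frac{17}{4}\right)^{2} = \left(- \frac{7}{4}\right)^{2} = \frac{49}{16}$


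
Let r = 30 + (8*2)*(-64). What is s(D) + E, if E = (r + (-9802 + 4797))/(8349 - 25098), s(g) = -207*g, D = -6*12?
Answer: 249633095/16749 ≈ 14904.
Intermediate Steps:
D = -72
r = -994 (r = 30 + 16*(-64) = 30 - 1024 = -994)
E = 5999/16749 (E = (-994 + (-9802 + 4797))/(8349 - 25098) = (-994 - 5005)/(-16749) = -5999*(-1/16749) = 5999/16749 ≈ 0.35817)
s(D) + E = -207*(-72) + 5999/16749 = 14904 + 5999/16749 = 249633095/16749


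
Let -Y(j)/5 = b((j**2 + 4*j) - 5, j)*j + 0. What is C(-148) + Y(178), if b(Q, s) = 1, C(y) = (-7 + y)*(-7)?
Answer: 195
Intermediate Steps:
C(y) = 49 - 7*y
Y(j) = -5*j (Y(j) = -5*(1*j + 0) = -5*(j + 0) = -5*j)
C(-148) + Y(178) = (49 - 7*(-148)) - 5*178 = (49 + 1036) - 890 = 1085 - 890 = 195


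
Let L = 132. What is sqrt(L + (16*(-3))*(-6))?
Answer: 2*sqrt(105) ≈ 20.494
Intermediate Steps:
sqrt(L + (16*(-3))*(-6)) = sqrt(132 + (16*(-3))*(-6)) = sqrt(132 - 48*(-6)) = sqrt(132 + 288) = sqrt(420) = 2*sqrt(105)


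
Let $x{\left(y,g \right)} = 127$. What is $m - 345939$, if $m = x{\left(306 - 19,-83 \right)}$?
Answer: $-345812$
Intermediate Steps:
$m = 127$
$m - 345939 = 127 - 345939 = -345812$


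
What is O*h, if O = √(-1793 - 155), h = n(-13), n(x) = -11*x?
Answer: 286*I*√487 ≈ 6311.5*I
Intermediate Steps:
h = 143 (h = -11*(-13) = 143)
O = 2*I*√487 (O = √(-1948) = 2*I*√487 ≈ 44.136*I)
O*h = (2*I*√487)*143 = 286*I*√487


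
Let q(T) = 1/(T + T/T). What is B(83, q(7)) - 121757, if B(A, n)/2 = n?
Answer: -487027/4 ≈ -1.2176e+5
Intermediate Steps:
q(T) = 1/(1 + T) (q(T) = 1/(T + 1) = 1/(1 + T))
B(A, n) = 2*n
B(83, q(7)) - 121757 = 2/(1 + 7) - 121757 = 2/8 - 121757 = 2*(⅛) - 121757 = ¼ - 121757 = -487027/4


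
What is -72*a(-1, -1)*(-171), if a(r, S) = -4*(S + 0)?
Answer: 49248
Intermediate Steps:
a(r, S) = -4*S
-72*a(-1, -1)*(-171) = -(-288)*(-1)*(-171) = -72*4*(-171) = -288*(-171) = 49248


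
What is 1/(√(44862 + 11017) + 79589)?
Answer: 79589/6334353042 - √55879/6334353042 ≈ 1.2527e-5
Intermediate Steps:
1/(√(44862 + 11017) + 79589) = 1/(√55879 + 79589) = 1/(79589 + √55879)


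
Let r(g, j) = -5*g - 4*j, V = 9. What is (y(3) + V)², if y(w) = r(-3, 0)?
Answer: 576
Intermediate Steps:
y(w) = 15 (y(w) = -5*(-3) - 4*0 = 15 + 0 = 15)
(y(3) + V)² = (15 + 9)² = 24² = 576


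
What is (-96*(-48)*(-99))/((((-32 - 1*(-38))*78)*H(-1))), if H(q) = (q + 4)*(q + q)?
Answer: 2112/13 ≈ 162.46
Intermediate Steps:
H(q) = 2*q*(4 + q) (H(q) = (4 + q)*(2*q) = 2*q*(4 + q))
(-96*(-48)*(-99))/((((-32 - 1*(-38))*78)*H(-1))) = (-96*(-48)*(-99))/((((-32 - 1*(-38))*78)*(2*(-1)*(4 - 1)))) = (4608*(-99))/((((-32 + 38)*78)*(2*(-1)*3))) = -456192/((6*78)*(-6)) = -456192/(468*(-6)) = -456192/(-2808) = -456192*(-1/2808) = 2112/13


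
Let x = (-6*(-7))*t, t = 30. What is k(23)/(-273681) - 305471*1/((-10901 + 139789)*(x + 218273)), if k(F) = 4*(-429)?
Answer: 16156969638971/2581283410096008 ≈ 0.0062593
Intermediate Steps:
k(F) = -1716
x = 1260 (x = -6*(-7)*30 = 42*30 = 1260)
k(23)/(-273681) - 305471*1/((-10901 + 139789)*(x + 218273)) = -1716/(-273681) - 305471*1/((-10901 + 139789)*(1260 + 218273)) = -1716*(-1/273681) - 305471/(128888*219533) = 572/91227 - 305471/28295169304 = 16156969638971/2581283410096008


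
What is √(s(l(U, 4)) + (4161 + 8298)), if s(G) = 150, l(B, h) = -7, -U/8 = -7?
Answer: 3*√1401 ≈ 112.29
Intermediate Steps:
U = 56 (U = -8*(-7) = 56)
√(s(l(U, 4)) + (4161 + 8298)) = √(150 + (4161 + 8298)) = √(150 + 12459) = √12609 = 3*√1401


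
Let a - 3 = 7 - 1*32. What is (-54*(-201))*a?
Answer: -238788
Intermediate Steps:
a = -22 (a = 3 + (7 - 1*32) = 3 + (7 - 32) = 3 - 25 = -22)
(-54*(-201))*a = -54*(-201)*(-22) = 10854*(-22) = -238788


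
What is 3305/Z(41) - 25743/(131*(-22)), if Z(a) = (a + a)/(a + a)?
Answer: 9550753/2882 ≈ 3313.9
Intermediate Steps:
Z(a) = 1 (Z(a) = (2*a)/((2*a)) = (2*a)*(1/(2*a)) = 1)
3305/Z(41) - 25743/(131*(-22)) = 3305/1 - 25743/(131*(-22)) = 3305*1 - 25743/(-2882) = 3305 - 25743*(-1/2882) = 3305 + 25743/2882 = 9550753/2882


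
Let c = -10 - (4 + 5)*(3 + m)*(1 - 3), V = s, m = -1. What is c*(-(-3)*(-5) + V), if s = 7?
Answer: -208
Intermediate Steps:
V = 7
c = 26 (c = -10 - (4 + 5)*(3 - 1)*(1 - 3) = -10 - 9*2*(-2) = -10 - 9*(-4) = -10 - 1*(-36) = -10 + 36 = 26)
c*(-(-3)*(-5) + V) = 26*(-(-3)*(-5) + 7) = 26*(-1*15 + 7) = 26*(-15 + 7) = 26*(-8) = -208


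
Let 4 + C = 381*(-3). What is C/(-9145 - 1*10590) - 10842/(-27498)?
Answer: 40917846/90445505 ≈ 0.45240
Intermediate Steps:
C = -1147 (C = -4 + 381*(-3) = -4 - 1143 = -1147)
C/(-9145 - 1*10590) - 10842/(-27498) = -1147/(-9145 - 1*10590) - 10842/(-27498) = -1147/(-9145 - 10590) - 10842*(-1/27498) = -1147/(-19735) + 1807/4583 = -1147*(-1/19735) + 1807/4583 = 1147/19735 + 1807/4583 = 40917846/90445505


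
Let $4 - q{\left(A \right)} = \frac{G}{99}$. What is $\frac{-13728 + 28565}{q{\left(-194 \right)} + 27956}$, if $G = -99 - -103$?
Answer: $\frac{1468863}{2768036} \approx 0.53065$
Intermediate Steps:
$G = 4$ ($G = -99 + 103 = 4$)
$q{\left(A \right)} = \frac{392}{99}$ ($q{\left(A \right)} = 4 - \frac{4}{99} = \frac{392}{99}$)
$\frac{-13728 + 28565}{q{\left(-194 \right)} + 27956} = \frac{-13728 + 28565}{\frac{392}{99} + 27956} = \frac{14837}{\frac{2768036}{99}} = 14837 \cdot \frac{99}{2768036} = \frac{1468863}{2768036}$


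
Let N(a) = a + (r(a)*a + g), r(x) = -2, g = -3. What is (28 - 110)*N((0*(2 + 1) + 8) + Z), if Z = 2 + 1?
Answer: 1148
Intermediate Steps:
Z = 3
N(a) = -3 - a (N(a) = a + (-2*a - 3) = a + (-3 - 2*a) = -3 - a)
(28 - 110)*N((0*(2 + 1) + 8) + Z) = (28 - 110)*(-3 - ((0*(2 + 1) + 8) + 3)) = -82*(-3 - ((0*3 + 8) + 3)) = -82*(-3 - ((0 + 8) + 3)) = -82*(-3 - (8 + 3)) = -82*(-3 - 1*11) = -82*(-3 - 11) = -82*(-14) = 1148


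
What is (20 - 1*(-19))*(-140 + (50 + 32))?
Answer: -2262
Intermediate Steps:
(20 - 1*(-19))*(-140 + (50 + 32)) = (20 + 19)*(-140 + 82) = 39*(-58) = -2262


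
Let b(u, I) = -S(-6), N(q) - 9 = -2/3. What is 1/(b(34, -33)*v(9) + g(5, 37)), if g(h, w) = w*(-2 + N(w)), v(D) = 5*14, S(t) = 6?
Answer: -3/557 ≈ -0.0053860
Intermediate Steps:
v(D) = 70
N(q) = 25/3 (N(q) = 9 - 2/3 = 9 - 2*⅓ = 9 - ⅔ = 25/3)
b(u, I) = -6 (b(u, I) = -1*6 = -6)
g(h, w) = 19*w/3 (g(h, w) = w*(-2 + 25/3) = w*(19/3) = 19*w/3)
1/(b(34, -33)*v(9) + g(5, 37)) = 1/(-6*70 + (19/3)*37) = 1/(-420 + 703/3) = 1/(-557/3) = -3/557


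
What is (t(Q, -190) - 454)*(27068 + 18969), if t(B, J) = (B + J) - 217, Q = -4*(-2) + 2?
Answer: -39177487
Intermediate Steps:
Q = 10 (Q = 8 + 2 = 10)
t(B, J) = -217 + B + J
(t(Q, -190) - 454)*(27068 + 18969) = ((-217 + 10 - 190) - 454)*(27068 + 18969) = (-397 - 454)*46037 = -851*46037 = -39177487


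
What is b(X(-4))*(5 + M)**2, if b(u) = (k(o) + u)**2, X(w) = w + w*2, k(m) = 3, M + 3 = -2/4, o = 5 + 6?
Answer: 729/4 ≈ 182.25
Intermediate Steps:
o = 11
M = -7/2 (M = -3 - 2/4 = -3 - 2*1/4 = -3 - 1/2 = -7/2 ≈ -3.5000)
X(w) = 3*w (X(w) = w + 2*w = 3*w)
b(u) = (3 + u)**2
b(X(-4))*(5 + M)**2 = (3 + 3*(-4))**2*(5 - 7/2)**2 = (3 - 12)**2*(3/2)**2 = (-9)**2*(9/4) = 81*(9/4) = 729/4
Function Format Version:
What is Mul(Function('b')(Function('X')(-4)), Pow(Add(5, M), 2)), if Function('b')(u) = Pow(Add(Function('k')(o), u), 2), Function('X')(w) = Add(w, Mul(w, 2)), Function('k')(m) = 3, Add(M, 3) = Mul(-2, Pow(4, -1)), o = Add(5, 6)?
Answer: Rational(729, 4) ≈ 182.25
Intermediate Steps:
o = 11
M = Rational(-7, 2) (M = Add(-3, Mul(-2, Pow(4, -1))) = Add(-3, Mul(-2, Rational(1, 4))) = Add(-3, Rational(-1, 2)) = Rational(-7, 2) ≈ -3.5000)
Function('X')(w) = Mul(3, w) (Function('X')(w) = Add(w, Mul(2, w)) = Mul(3, w))
Function('b')(u) = Pow(Add(3, u), 2)
Mul(Function('b')(Function('X')(-4)), Pow(Add(5, M), 2)) = Mul(Pow(Add(3, Mul(3, -4)), 2), Pow(Add(5, Rational(-7, 2)), 2)) = Mul(Pow(Add(3, -12), 2), Pow(Rational(3, 2), 2)) = Mul(Pow(-9, 2), Rational(9, 4)) = Mul(81, Rational(9, 4)) = Rational(729, 4)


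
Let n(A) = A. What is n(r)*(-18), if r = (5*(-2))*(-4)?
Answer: -720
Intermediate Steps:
r = 40 (r = -10*(-4) = 40)
n(r)*(-18) = 40*(-18) = -720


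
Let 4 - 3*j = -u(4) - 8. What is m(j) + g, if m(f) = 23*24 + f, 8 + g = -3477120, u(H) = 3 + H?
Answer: -10429709/3 ≈ -3.4766e+6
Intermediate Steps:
g = -3477128 (g = -8 - 3477120 = -3477128)
j = 19/3 (j = 4/3 - (-(3 + 4) - 8)/3 = 4/3 - (-1*7 - 8)/3 = 4/3 - (-7 - 8)/3 = 4/3 - ⅓*(-15) = 4/3 + 5 = 19/3 ≈ 6.3333)
m(f) = 552 + f
m(j) + g = (552 + 19/3) - 3477128 = 1675/3 - 3477128 = -10429709/3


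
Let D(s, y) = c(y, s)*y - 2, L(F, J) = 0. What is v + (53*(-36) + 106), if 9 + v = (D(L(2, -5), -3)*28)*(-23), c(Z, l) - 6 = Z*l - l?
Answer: 11069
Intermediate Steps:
c(Z, l) = 6 - l + Z*l (c(Z, l) = 6 + (Z*l - l) = 6 + (-l + Z*l) = 6 - l + Z*l)
D(s, y) = -2 + y*(6 - s + s*y) (D(s, y) = (6 - s + y*s)*y - 2 = (6 - s + s*y)*y - 2 = y*(6 - s + s*y) - 2 = -2 + y*(6 - s + s*y))
v = 12871 (v = -9 + ((-2 - 3*(6 - 1*0 + 0*(-3)))*28)*(-23) = -9 + ((-2 - 3*(6 + 0 + 0))*28)*(-23) = -9 + ((-2 - 3*6)*28)*(-23) = -9 + ((-2 - 18)*28)*(-23) = -9 - 20*28*(-23) = -9 - 560*(-23) = -9 + 12880 = 12871)
v + (53*(-36) + 106) = 12871 + (53*(-36) + 106) = 12871 + (-1908 + 106) = 12871 - 1802 = 11069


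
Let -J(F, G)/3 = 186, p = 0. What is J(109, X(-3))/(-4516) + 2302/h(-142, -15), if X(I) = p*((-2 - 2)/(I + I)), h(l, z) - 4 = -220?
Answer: -1284413/121932 ≈ -10.534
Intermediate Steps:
h(l, z) = -216 (h(l, z) = 4 - 220 = -216)
X(I) = 0 (X(I) = 0*((-2 - 2)/(I + I)) = 0*(-4*1/(2*I)) = 0*(-2/I) = 0)
J(F, G) = -558 (J(F, G) = -3*186 = -558)
J(109, X(-3))/(-4516) + 2302/h(-142, -15) = -558/(-4516) + 2302/(-216) = -558*(-1/4516) + 2302*(-1/216) = 279/2258 - 1151/108 = -1284413/121932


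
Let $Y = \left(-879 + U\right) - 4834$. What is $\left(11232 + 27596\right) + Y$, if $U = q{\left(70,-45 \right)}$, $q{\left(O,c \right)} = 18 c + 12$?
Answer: $32317$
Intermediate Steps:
$q{\left(O,c \right)} = 12 + 18 c$
$U = -798$ ($U = 12 + 18 \left(-45\right) = 12 - 810 = -798$)
$Y = -6511$ ($Y = \left(-879 - 798\right) - 4834 = -1677 - 4834 = -6511$)
$\left(11232 + 27596\right) + Y = \left(11232 + 27596\right) - 6511 = 38828 - 6511 = 32317$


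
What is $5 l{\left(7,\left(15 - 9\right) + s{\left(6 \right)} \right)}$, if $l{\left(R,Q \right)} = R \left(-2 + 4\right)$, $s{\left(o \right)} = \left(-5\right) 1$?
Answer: $70$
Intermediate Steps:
$s{\left(o \right)} = -5$
$l{\left(R,Q \right)} = 2 R$ ($l{\left(R,Q \right)} = R 2 = 2 R$)
$5 l{\left(7,\left(15 - 9\right) + s{\left(6 \right)} \right)} = 5 \cdot 2 \cdot 7 = 5 \cdot 14 = 70$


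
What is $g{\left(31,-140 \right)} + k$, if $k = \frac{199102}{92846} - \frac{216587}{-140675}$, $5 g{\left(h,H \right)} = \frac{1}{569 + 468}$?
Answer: $\frac{1467673098851}{398363887025} \approx 3.6843$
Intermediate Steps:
$g{\left(h,H \right)} = \frac{1}{5185}$ ($g{\left(h,H \right)} = \frac{1}{5 \left(569 + 468\right)} = \frac{1}{5 \cdot 1037} = \frac{1}{5} \cdot \frac{1}{1037} = \frac{1}{5185}$)
$k = \frac{24058955226}{6530555525}$ ($k = 199102 \cdot \frac{1}{92846} - - \frac{216587}{140675} = \frac{99551}{46423} + \frac{216587}{140675} = \frac{24058955226}{6530555525} \approx 3.6841$)
$g{\left(31,-140 \right)} + k = \frac{1}{5185} + \frac{24058955226}{6530555525} = \frac{1467673098851}{398363887025}$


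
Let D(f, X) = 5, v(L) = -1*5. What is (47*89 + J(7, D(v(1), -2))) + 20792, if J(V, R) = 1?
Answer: 24976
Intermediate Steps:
v(L) = -5
(47*89 + J(7, D(v(1), -2))) + 20792 = (47*89 + 1) + 20792 = (4183 + 1) + 20792 = 4184 + 20792 = 24976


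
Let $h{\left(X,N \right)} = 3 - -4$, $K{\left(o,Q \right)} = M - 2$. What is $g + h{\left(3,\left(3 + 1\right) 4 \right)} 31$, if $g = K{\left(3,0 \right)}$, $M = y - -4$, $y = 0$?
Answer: $219$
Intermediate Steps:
$M = 4$ ($M = 0 - -4 = 0 + 4 = 4$)
$K{\left(o,Q \right)} = 2$ ($K{\left(o,Q \right)} = 4 - 2 = 2$)
$g = 2$
$h{\left(X,N \right)} = 7$ ($h{\left(X,N \right)} = 3 + 4 = 7$)
$g + h{\left(3,\left(3 + 1\right) 4 \right)} 31 = 2 + 7 \cdot 31 = 2 + 217 = 219$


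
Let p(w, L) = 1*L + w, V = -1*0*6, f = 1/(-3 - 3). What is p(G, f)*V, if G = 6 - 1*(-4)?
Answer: 0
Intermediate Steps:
f = -⅙ (f = 1/(-6) = -⅙ ≈ -0.16667)
G = 10 (G = 6 + 4 = 10)
V = 0 (V = 0*6 = 0)
p(w, L) = L + w
p(G, f)*V = (-⅙ + 10)*0 = (59/6)*0 = 0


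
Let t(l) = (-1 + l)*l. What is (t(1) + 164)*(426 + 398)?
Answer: 135136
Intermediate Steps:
t(l) = l*(-1 + l)
(t(1) + 164)*(426 + 398) = (1*(-1 + 1) + 164)*(426 + 398) = (1*0 + 164)*824 = (0 + 164)*824 = 164*824 = 135136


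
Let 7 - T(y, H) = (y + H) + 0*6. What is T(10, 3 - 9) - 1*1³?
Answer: 2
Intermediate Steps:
T(y, H) = 7 - H - y (T(y, H) = 7 - ((y + H) + 0*6) = 7 - ((H + y) + 0) = 7 - (H + y) = 7 + (-H - y) = 7 - H - y)
T(10, 3 - 9) - 1*1³ = (7 - (3 - 9) - 1*10) - 1*1³ = (7 - 1*(-6) - 10) - 1*1 = (7 + 6 - 10) - 1 = 3 - 1 = 2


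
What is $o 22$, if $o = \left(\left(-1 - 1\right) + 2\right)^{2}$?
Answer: $0$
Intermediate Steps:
$o = 0$ ($o = \left(\left(-1 - 1\right) + 2\right)^{2} = \left(-2 + 2\right)^{2} = 0^{2} = 0$)
$o 22 = 0 \cdot 22 = 0$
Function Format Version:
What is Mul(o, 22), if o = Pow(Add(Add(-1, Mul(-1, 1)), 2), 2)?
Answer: 0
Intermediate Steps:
o = 0 (o = Pow(Add(Add(-1, -1), 2), 2) = Pow(Add(-2, 2), 2) = Pow(0, 2) = 0)
Mul(o, 22) = Mul(0, 22) = 0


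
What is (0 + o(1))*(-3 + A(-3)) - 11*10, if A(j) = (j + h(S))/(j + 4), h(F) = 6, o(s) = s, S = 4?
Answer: -110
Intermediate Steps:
A(j) = (6 + j)/(4 + j) (A(j) = (j + 6)/(j + 4) = (6 + j)/(4 + j))
(0 + o(1))*(-3 + A(-3)) - 11*10 = (0 + 1)*(-3 + (6 - 3)/(4 - 3)) - 11*10 = 1*(-3 + 3/1) - 110 = 1*(-3 + 1*3) - 110 = 1*(-3 + 3) - 110 = 1*0 - 110 = 0 - 110 = -110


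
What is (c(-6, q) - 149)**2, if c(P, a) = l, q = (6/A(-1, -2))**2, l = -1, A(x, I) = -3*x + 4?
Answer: 22500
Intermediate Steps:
A(x, I) = 4 - 3*x
q = 36/49 (q = (6/(4 - 3*(-1)))**2 = (6/(4 + 3))**2 = (6/7)**2 = 36/49 ≈ 0.73469)
c(P, a) = -1
(c(-6, q) - 149)**2 = (-1 - 149)**2 = (-150)**2 = 22500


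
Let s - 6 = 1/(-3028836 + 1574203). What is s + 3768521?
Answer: 5481823735590/1454633 ≈ 3.7685e+6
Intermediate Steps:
s = 8727797/1454633 (s = 6 + 1/(-3028836 + 1574203) = 6 + 1/(-1454633) = 6 - 1/1454633 = 8727797/1454633 ≈ 6.0000)
s + 3768521 = 8727797/1454633 + 3768521 = 5481823735590/1454633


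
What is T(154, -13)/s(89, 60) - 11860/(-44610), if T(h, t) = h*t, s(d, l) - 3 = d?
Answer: -4410905/205206 ≈ -21.495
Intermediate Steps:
s(d, l) = 3 + d
T(154, -13)/s(89, 60) - 11860/(-44610) = (154*(-13))/(3 + 89) - 11860/(-44610) = -2002/92 - 11860*(-1/44610) = -2002*1/92 + 1186/4461 = -1001/46 + 1186/4461 = -4410905/205206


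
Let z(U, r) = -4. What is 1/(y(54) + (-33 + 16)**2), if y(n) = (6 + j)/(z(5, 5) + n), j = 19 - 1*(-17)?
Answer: 25/7246 ≈ 0.0034502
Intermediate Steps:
j = 36 (j = 19 + 17 = 36)
y(n) = 42/(-4 + n) (y(n) = (6 + 36)/(-4 + n) = 42/(-4 + n))
1/(y(54) + (-33 + 16)**2) = 1/(42/(-4 + 54) + (-33 + 16)**2) = 1/(42/50 + (-17)**2) = 1/(42*(1/50) + 289) = 1/(21/25 + 289) = 1/(7246/25) = 25/7246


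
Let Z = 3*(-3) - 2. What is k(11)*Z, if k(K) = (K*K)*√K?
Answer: -1331*√11 ≈ -4414.4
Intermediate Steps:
k(K) = K^(5/2) (k(K) = K²*√K = K^(5/2))
Z = -11 (Z = -9 - 2 = -11)
k(11)*Z = 11^(5/2)*(-11) = (121*√11)*(-11) = -1331*√11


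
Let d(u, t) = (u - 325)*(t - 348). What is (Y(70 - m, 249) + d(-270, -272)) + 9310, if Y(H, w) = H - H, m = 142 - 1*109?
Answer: 378210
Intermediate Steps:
m = 33 (m = 142 - 109 = 33)
d(u, t) = (-348 + t)*(-325 + u) (d(u, t) = (-325 + u)*(-348 + t) = (-348 + t)*(-325 + u))
Y(H, w) = 0
(Y(70 - m, 249) + d(-270, -272)) + 9310 = (0 + (113100 - 348*(-270) - 325*(-272) - 272*(-270))) + 9310 = (0 + (113100 + 93960 + 88400 + 73440)) + 9310 = (0 + 368900) + 9310 = 368900 + 9310 = 378210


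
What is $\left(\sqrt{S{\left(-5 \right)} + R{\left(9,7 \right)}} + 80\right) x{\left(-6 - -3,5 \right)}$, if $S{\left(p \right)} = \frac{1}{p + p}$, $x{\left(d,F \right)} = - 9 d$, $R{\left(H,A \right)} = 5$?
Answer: $2160 + \frac{189 \sqrt{10}}{10} \approx 2219.8$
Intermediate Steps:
$S{\left(p \right)} = \frac{1}{2 p}$
$\left(\sqrt{S{\left(-5 \right)} + R{\left(9,7 \right)}} + 80\right) x{\left(-6 - -3,5 \right)} = \left(\sqrt{\frac{1}{2 \left(-5\right)} + 5} + 80\right) \left(- 9 \left(-6 - -3\right)\right) = \left(\sqrt{\frac{1}{2} \left(- \frac{1}{5}\right) + 5} + 80\right) \left(- 9 \left(-6 + 3\right)\right) = \left(\sqrt{- \frac{1}{10} + 5} + 80\right) \left(\left(-9\right) \left(-3\right)\right) = \left(\sqrt{\frac{49}{10}} + 80\right) 27 = \left(\frac{7 \sqrt{10}}{10} + 80\right) 27 = \left(80 + \frac{7 \sqrt{10}}{10}\right) 27 = 2160 + \frac{189 \sqrt{10}}{10}$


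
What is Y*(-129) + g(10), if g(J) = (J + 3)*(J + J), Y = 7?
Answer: -643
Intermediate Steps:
g(J) = 2*J*(3 + J) (g(J) = (3 + J)*(2*J) = 2*J*(3 + J))
Y*(-129) + g(10) = 7*(-129) + 2*10*(3 + 10) = -903 + 2*10*13 = -903 + 260 = -643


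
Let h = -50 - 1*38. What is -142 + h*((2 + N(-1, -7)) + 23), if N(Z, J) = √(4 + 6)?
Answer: -2342 - 88*√10 ≈ -2620.3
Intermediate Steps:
h = -88 (h = -50 - 38 = -88)
N(Z, J) = √10
-142 + h*((2 + N(-1, -7)) + 23) = -142 - 88*((2 + √10) + 23) = -142 - 88*(25 + √10) = -142 + (-2200 - 88*√10) = -2342 - 88*√10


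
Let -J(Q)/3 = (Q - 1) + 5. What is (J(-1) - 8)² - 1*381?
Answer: -92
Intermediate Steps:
J(Q) = -12 - 3*Q (J(Q) = -3*((Q - 1) + 5) = -3*((-1 + Q) + 5) = -3*(4 + Q) = -12 - 3*Q)
(J(-1) - 8)² - 1*381 = ((-12 - 3*(-1)) - 8)² - 1*381 = ((-12 + 3) - 8)² - 381 = (-9 - 8)² - 381 = (-17)² - 381 = 289 - 381 = -92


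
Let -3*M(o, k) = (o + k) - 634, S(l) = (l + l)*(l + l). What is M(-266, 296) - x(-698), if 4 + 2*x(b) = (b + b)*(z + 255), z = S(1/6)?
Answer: 1604438/9 ≈ 1.7827e+5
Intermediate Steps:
S(l) = 4*l**2 (S(l) = (2*l)*(2*l) = 4*l**2)
z = 1/9 (z = 4*(1/6)**2 = 4*(1/36) = 1/9 ≈ 0.11111)
M(o, k) = 634/3 - k/3 - o/3 (M(o, k) = -((o + k) - 634)/3 = -((k + o) - 634)/3 = -(-634 + k + o)/3 = 634/3 - k/3 - o/3)
x(b) = -2 + 2296*b/9 (x(b) = -2 + ((b + b)*(1/9 + 255))/2 = -2 + ((2*b)*(2296/9))/2 = -2 + (4592*b/9)/2 = -2 + 2296*b/9)
M(-266, 296) - x(-698) = (634/3 - 1/3*296 - 1/3*(-266)) - (-2 + (2296/9)*(-698)) = (634/3 - 296/3 + 266/3) - (-2 - 1602608/9) = 604/3 - 1*(-1602626/9) = 604/3 + 1602626/9 = 1604438/9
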